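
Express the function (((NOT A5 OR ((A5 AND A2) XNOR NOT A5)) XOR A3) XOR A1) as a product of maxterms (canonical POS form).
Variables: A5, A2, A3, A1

ΠM(1, 2, 5, 6, 9, 10, 12, 15) = (A5 OR A2 OR A3 OR NOT A1) AND (A5 OR A2 OR NOT A3 OR A1) AND (A5 OR NOT A2 OR A3 OR NOT A1) AND (A5 OR NOT A2 OR NOT A3 OR A1) AND (NOT A5 OR A2 OR A3 OR NOT A1) AND (NOT A5 OR A2 OR NOT A3 OR A1) AND (NOT A5 OR NOT A2 OR A3 OR A1) AND (NOT A5 OR NOT A2 OR NOT A3 OR NOT A1)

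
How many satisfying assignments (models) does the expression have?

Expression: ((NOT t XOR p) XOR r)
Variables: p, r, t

Satisfying assignments: (0,0,0), (0,1,1), (1,0,1), (1,1,0)
Count: 4 out of 8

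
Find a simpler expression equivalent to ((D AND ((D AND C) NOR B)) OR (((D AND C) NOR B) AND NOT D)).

By distribution ((E AND v) OR (E AND NOT v) = E):
= ((D AND C) NOR B)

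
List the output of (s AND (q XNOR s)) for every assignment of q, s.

q | s | Output
--------------
0 | 0 | 0
0 | 1 | 0
1 | 0 | 0
1 | 1 | 1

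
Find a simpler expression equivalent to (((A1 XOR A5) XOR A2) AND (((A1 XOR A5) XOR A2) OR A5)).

By absorption (E AND (E OR v) = E):
= ((A1 XOR A5) XOR A2)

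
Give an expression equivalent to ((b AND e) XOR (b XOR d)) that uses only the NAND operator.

((((b NAND e) NAND (b NAND e)) NAND (((b NAND e) NAND (b NAND e)) NAND ((b NAND (b NAND d)) NAND (d NAND (b NAND d))))) NAND (((b NAND (b NAND d)) NAND (d NAND (b NAND d))) NAND (((b NAND e) NAND (b NAND e)) NAND ((b NAND (b NAND d)) NAND (d NAND (b NAND d))))))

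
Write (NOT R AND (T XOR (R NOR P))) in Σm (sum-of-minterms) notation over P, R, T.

Σm(0, 5) = (NOT P AND NOT R AND NOT T) OR (P AND NOT R AND T)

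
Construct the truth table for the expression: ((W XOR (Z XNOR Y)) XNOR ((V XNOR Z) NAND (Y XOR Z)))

Z | W | V | Y | Output
----------------------
0 | 0 | 0 | 0 | 1
0 | 0 | 0 | 1 | 1
0 | 0 | 1 | 0 | 1
0 | 0 | 1 | 1 | 0
0 | 1 | 0 | 0 | 0
0 | 1 | 0 | 1 | 0
0 | 1 | 1 | 0 | 0
0 | 1 | 1 | 1 | 1
1 | 0 | 0 | 0 | 0
1 | 0 | 0 | 1 | 1
1 | 0 | 1 | 0 | 1
1 | 0 | 1 | 1 | 1
1 | 1 | 0 | 0 | 1
1 | 1 | 0 | 1 | 0
1 | 1 | 1 | 0 | 0
1 | 1 | 1 | 1 | 0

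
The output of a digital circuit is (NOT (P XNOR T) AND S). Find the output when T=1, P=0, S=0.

Substituting: (NOT (0 XNOR 1) AND 0)
= 0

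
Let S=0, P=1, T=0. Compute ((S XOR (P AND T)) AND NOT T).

Substituting: ((0 XOR (1 AND 0)) AND NOT 0)
= 0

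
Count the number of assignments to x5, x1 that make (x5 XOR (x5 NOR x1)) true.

Satisfying assignments: (0,0), (1,0), (1,1)
Count: 3 out of 4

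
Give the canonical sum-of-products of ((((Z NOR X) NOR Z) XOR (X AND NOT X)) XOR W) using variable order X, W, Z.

Σm(2, 3, 4, 7) = (NOT X AND W AND NOT Z) OR (NOT X AND W AND Z) OR (X AND NOT W AND NOT Z) OR (X AND W AND Z)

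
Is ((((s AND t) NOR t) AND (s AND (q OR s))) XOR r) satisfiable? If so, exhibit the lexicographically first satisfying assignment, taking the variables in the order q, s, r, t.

q=0, s=0, r=1, t=0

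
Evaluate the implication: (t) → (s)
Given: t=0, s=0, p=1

Antecedent (t) = 0; consequent (s) = 0.
0 → 0 = 1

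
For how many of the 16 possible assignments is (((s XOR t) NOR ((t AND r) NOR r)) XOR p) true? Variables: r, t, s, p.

Satisfying assignments: (0,0,0,1), (0,0,1,1), (0,1,0,1), (0,1,1,1), (1,0,0,0), (1,0,1,1), (1,1,0,1), (1,1,1,0)
Count: 8 out of 16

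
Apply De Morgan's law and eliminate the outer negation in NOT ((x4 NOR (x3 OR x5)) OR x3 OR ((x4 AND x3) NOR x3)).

NOT (x4 NOR (x3 OR x5)) AND NOT x3 AND NOT ((x4 AND x3) NOR x3)
De Morgan's: NOT(OR of terms) = AND of negations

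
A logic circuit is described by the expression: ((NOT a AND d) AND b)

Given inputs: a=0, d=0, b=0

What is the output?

Substituting: ((NOT 0 AND 0) AND 0)
= 0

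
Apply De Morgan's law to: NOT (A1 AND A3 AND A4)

NOT A1 OR NOT A3 OR NOT A4
De Morgan's: NOT(AND of terms) = OR of negations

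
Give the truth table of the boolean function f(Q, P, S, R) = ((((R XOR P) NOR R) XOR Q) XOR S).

Q | P | S | R | Output
----------------------
0 | 0 | 0 | 0 | 1
0 | 0 | 0 | 1 | 0
0 | 0 | 1 | 0 | 0
0 | 0 | 1 | 1 | 1
0 | 1 | 0 | 0 | 0
0 | 1 | 0 | 1 | 0
0 | 1 | 1 | 0 | 1
0 | 1 | 1 | 1 | 1
1 | 0 | 0 | 0 | 0
1 | 0 | 0 | 1 | 1
1 | 0 | 1 | 0 | 1
1 | 0 | 1 | 1 | 0
1 | 1 | 0 | 0 | 1
1 | 1 | 0 | 1 | 1
1 | 1 | 1 | 0 | 0
1 | 1 | 1 | 1 | 0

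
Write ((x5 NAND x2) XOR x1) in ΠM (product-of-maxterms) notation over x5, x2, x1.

ΠM(1, 3, 5, 6) = (x5 OR x2 OR NOT x1) AND (x5 OR NOT x2 OR NOT x1) AND (NOT x5 OR x2 OR NOT x1) AND (NOT x5 OR NOT x2 OR x1)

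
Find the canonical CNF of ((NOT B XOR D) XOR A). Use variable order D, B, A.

(D OR B OR NOT A) AND (D OR NOT B OR A) AND (NOT D OR B OR A) AND (NOT D OR NOT B OR NOT A)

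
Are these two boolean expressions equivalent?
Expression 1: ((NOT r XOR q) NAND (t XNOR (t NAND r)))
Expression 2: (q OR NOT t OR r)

Yes, they are equivalent — the two output columns agree on all 8 assignments:
q | t | r | Expression 1 | Expression 2
---------------------------------------
0 | 0 | 0 | 1 | 1
0 | 0 | 1 | 1 | 1
0 | 1 | 0 | 0 | 0
0 | 1 | 1 | 1 | 1
1 | 0 | 0 | 1 | 1
1 | 0 | 1 | 1 | 1
1 | 1 | 0 | 1 | 1
1 | 1 | 1 | 1 | 1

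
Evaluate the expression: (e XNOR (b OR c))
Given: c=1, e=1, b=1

Substituting: (1 XNOR (1 OR 1))
= 1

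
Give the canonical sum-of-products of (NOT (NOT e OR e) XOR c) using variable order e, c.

Σm(1, 3) = (NOT e AND c) OR (e AND c)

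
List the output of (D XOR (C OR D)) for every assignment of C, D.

C | D | Output
--------------
0 | 0 | 0
0 | 1 | 0
1 | 0 | 1
1 | 1 | 0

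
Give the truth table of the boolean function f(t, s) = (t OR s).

t | s | Output
--------------
0 | 0 | 0
0 | 1 | 1
1 | 0 | 1
1 | 1 | 1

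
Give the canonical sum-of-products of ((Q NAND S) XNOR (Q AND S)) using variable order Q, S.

Σm() = FALSE (no minterms)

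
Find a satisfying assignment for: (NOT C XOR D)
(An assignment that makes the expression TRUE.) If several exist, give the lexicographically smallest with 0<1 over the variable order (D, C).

D=0, C=0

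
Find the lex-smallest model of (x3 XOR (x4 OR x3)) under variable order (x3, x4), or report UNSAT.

x3=0, x4=1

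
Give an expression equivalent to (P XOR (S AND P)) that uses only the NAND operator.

((P NAND (P NAND ((S NAND P) NAND (S NAND P)))) NAND (((S NAND P) NAND (S NAND P)) NAND (P NAND ((S NAND P) NAND (S NAND P)))))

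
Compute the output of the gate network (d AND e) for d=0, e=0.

Substituting: (0 AND 0)
= 0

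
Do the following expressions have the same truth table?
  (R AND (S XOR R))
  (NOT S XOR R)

No. Counterexample: with S=0, R=0, Expression 1 = 0 but Expression 2 = 1.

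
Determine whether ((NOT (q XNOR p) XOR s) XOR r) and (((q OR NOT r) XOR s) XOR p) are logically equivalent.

No. Counterexample: with s=0, r=0, p=0, q=0, Expression 1 = 0 but Expression 2 = 1.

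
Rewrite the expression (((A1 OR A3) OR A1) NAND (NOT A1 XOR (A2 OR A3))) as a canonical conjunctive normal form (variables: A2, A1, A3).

(A2 OR NOT A1 OR NOT A3) AND (NOT A2 OR NOT A1 OR A3) AND (NOT A2 OR NOT A1 OR NOT A3)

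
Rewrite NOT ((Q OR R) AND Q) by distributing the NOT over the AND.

NOT (Q OR R) OR NOT Q
De Morgan's: NOT(AND of terms) = OR of negations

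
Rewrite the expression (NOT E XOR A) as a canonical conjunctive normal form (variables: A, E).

(A OR NOT E) AND (NOT A OR E)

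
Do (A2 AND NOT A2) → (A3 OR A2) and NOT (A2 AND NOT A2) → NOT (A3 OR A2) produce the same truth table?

No, Inverse is not equivalent to original (counterexample: A2=0, A3=1)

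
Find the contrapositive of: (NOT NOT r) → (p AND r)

Contrapositive: NOT (p AND r) → NOT r
Note: A statement and its contrapositive are logically equivalent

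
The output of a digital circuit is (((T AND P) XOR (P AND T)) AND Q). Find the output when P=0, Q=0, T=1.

Substituting: (((1 AND 0) XOR (0 AND 1)) AND 0)
= 0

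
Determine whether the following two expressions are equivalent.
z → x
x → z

No, Converse is not equivalent to original (counterexample: x=0, z=1)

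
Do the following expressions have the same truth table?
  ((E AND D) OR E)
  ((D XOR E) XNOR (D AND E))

No. Counterexample: with E=0, D=0, Expression 1 = 0 but Expression 2 = 1.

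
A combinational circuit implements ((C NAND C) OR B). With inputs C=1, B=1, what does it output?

Substituting: ((1 NAND 1) OR 1)
= 1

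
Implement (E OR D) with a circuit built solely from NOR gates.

((E NOR D) NOR (E NOR D))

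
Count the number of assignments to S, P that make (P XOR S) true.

Satisfying assignments: (0,1), (1,0)
Count: 2 out of 4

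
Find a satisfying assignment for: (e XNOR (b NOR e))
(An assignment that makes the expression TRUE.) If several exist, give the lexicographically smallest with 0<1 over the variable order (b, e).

b=1, e=0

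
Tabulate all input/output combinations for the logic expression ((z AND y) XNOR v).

v | z | y | Output
------------------
0 | 0 | 0 | 1
0 | 0 | 1 | 1
0 | 1 | 0 | 1
0 | 1 | 1 | 0
1 | 0 | 0 | 0
1 | 0 | 1 | 0
1 | 1 | 0 | 0
1 | 1 | 1 | 1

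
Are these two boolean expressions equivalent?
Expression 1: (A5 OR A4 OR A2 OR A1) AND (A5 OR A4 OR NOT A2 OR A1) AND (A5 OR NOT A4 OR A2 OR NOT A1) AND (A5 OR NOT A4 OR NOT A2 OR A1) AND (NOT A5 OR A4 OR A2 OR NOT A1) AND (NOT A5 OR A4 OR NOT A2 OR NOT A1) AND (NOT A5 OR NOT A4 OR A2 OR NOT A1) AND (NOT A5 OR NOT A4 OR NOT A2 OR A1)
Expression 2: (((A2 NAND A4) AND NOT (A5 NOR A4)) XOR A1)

Yes, they are equivalent — the two output columns agree on all 16 assignments:
A5 | A4 | A2 | A1 | Expression 1 | Expression 2
-----------------------------------------------
0 | 0 | 0 | 0 | 0 | 0
0 | 0 | 0 | 1 | 1 | 1
0 | 0 | 1 | 0 | 0 | 0
0 | 0 | 1 | 1 | 1 | 1
0 | 1 | 0 | 0 | 1 | 1
0 | 1 | 0 | 1 | 0 | 0
0 | 1 | 1 | 0 | 0 | 0
0 | 1 | 1 | 1 | 1 | 1
1 | 0 | 0 | 0 | 1 | 1
1 | 0 | 0 | 1 | 0 | 0
1 | 0 | 1 | 0 | 1 | 1
1 | 0 | 1 | 1 | 0 | 0
1 | 1 | 0 | 0 | 1 | 1
1 | 1 | 0 | 1 | 0 | 0
1 | 1 | 1 | 0 | 0 | 0
1 | 1 | 1 | 1 | 1 | 1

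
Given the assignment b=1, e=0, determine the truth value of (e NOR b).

Substituting: (0 NOR 1)
= 0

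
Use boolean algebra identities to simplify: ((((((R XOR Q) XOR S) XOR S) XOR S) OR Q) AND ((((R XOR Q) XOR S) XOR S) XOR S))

By absorption (E AND (E OR v) = E) then XOR self-cancellation ((E XOR v) XOR v = E):
= ((R XOR Q) XOR S)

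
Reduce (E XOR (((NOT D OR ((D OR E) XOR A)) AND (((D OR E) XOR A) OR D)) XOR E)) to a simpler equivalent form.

By XOR self-cancellation ((E XOR v) XOR v = E) then distribution ((E OR v) AND (E OR NOT v) = E):
= ((D OR E) XOR A)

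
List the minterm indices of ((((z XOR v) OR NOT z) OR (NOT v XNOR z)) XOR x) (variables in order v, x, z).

Σm(0, 1, 4, 7) = (NOT v AND NOT x AND NOT z) OR (NOT v AND NOT x AND z) OR (v AND NOT x AND NOT z) OR (v AND x AND z)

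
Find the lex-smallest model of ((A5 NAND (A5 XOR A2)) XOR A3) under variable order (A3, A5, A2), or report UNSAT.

A3=0, A5=0, A2=0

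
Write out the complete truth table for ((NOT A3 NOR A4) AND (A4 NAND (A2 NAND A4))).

A4 | A3 | A2 | Output
---------------------
0 | 0 | 0 | 0
0 | 0 | 1 | 0
0 | 1 | 0 | 1
0 | 1 | 1 | 1
1 | 0 | 0 | 0
1 | 0 | 1 | 0
1 | 1 | 0 | 0
1 | 1 | 1 | 0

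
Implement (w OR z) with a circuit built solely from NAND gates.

((w NAND w) NAND (z NAND z))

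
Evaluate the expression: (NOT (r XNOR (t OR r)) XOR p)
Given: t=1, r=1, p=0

Substituting: (NOT (1 XNOR (1 OR 1)) XOR 0)
= 0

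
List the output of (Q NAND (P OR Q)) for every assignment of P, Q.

P | Q | Output
--------------
0 | 0 | 1
0 | 1 | 0
1 | 0 | 1
1 | 1 | 0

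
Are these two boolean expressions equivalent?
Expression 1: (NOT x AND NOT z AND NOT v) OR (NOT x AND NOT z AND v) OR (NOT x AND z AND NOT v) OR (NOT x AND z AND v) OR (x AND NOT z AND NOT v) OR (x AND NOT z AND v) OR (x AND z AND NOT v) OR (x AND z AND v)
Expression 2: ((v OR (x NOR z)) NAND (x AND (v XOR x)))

Yes, they are equivalent — the two output columns agree on all 8 assignments:
x | z | v | Expression 1 | Expression 2
---------------------------------------
0 | 0 | 0 | 1 | 1
0 | 0 | 1 | 1 | 1
0 | 1 | 0 | 1 | 1
0 | 1 | 1 | 1 | 1
1 | 0 | 0 | 1 | 1
1 | 0 | 1 | 1 | 1
1 | 1 | 0 | 1 | 1
1 | 1 | 1 | 1 | 1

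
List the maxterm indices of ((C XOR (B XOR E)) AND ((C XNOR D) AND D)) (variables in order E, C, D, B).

ΠM(0, 1, 2, 3, 4, 5, 7, 8, 9, 10, 11, 12, 13, 14) = (E OR C OR D OR B) AND (E OR C OR D OR NOT B) AND (E OR C OR NOT D OR B) AND (E OR C OR NOT D OR NOT B) AND (E OR NOT C OR D OR B) AND (E OR NOT C OR D OR NOT B) AND (E OR NOT C OR NOT D OR NOT B) AND (NOT E OR C OR D OR B) AND (NOT E OR C OR D OR NOT B) AND (NOT E OR C OR NOT D OR B) AND (NOT E OR C OR NOT D OR NOT B) AND (NOT E OR NOT C OR D OR B) AND (NOT E OR NOT C OR D OR NOT B) AND (NOT E OR NOT C OR NOT D OR B)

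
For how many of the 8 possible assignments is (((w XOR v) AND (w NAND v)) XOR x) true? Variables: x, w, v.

Satisfying assignments: (0,0,1), (0,1,0), (1,0,0), (1,1,1)
Count: 4 out of 8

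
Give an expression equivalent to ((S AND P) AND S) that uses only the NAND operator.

((((S NAND P) NAND (S NAND P)) NAND S) NAND (((S NAND P) NAND (S NAND P)) NAND S))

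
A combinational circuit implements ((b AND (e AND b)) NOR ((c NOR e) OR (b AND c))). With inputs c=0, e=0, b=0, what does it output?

Substituting: ((0 AND (0 AND 0)) NOR ((0 NOR 0) OR (0 AND 0)))
= 0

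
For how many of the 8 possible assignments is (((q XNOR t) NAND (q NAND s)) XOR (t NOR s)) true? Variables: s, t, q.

Satisfying assignments: (0,0,0), (0,1,0), (1,0,1), (1,1,0), (1,1,1)
Count: 5 out of 8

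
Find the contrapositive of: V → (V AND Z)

Contrapositive: NOT (V AND Z) → NOT V
Note: A statement and its contrapositive are logically equivalent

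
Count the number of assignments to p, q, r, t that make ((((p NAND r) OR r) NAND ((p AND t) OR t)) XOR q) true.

Satisfying assignments: (0,0,0,0), (0,0,1,0), (0,1,0,1), (0,1,1,1), (1,0,0,0), (1,0,1,0), (1,1,0,1), (1,1,1,1)
Count: 8 out of 16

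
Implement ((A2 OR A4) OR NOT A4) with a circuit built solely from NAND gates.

((((A2 NAND A2) NAND (A4 NAND A4)) NAND ((A2 NAND A2) NAND (A4 NAND A4))) NAND ((A4 NAND A4) NAND (A4 NAND A4)))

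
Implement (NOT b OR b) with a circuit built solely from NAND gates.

(((b NAND b) NAND (b NAND b)) NAND (b NAND b))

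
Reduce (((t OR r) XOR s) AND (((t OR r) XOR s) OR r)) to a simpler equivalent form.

By absorption (E AND (E OR v) = E):
= ((t OR r) XOR s)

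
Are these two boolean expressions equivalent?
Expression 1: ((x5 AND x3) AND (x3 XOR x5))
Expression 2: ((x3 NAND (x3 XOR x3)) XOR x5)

No. Counterexample: with x5=0, x3=0, Expression 1 = 0 but Expression 2 = 1.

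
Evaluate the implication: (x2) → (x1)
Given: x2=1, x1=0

Antecedent (x2) = 1; consequent (x1) = 0.
1 → 0 = 0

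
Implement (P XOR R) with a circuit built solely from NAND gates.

((P NAND (P NAND R)) NAND (R NAND (P NAND R)))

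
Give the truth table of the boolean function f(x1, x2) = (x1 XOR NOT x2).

x1 | x2 | Output
----------------
0 | 0 | 1
0 | 1 | 0
1 | 0 | 0
1 | 1 | 1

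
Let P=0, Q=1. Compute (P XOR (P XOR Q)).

Substituting: (0 XOR (0 XOR 1))
= 1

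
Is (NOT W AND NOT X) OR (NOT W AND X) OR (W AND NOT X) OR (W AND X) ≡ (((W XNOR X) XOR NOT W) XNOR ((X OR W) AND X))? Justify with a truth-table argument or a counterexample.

Yes, they are equivalent — the two output columns agree on all 4 assignments:
W | X | Expression 1 | Expression 2
-----------------------------------
0 | 0 | 1 | 1
0 | 1 | 1 | 1
1 | 0 | 1 | 1
1 | 1 | 1 | 1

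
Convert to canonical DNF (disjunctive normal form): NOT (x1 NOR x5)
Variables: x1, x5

(NOT x1 AND x5) OR (x1 AND NOT x5) OR (x1 AND x5)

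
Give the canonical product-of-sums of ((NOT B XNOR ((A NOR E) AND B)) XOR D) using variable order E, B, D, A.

ΠM(0, 1, 4, 7, 8, 9, 14, 15) = (E OR B OR D OR A) AND (E OR B OR D OR NOT A) AND (E OR NOT B OR D OR A) AND (E OR NOT B OR NOT D OR NOT A) AND (NOT E OR B OR D OR A) AND (NOT E OR B OR D OR NOT A) AND (NOT E OR NOT B OR NOT D OR A) AND (NOT E OR NOT B OR NOT D OR NOT A)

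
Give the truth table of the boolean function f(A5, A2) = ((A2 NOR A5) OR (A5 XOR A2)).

A5 | A2 | Output
----------------
0 | 0 | 1
0 | 1 | 1
1 | 0 | 1
1 | 1 | 0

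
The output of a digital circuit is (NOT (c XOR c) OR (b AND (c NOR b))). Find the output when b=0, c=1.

Substituting: (NOT (1 XOR 1) OR (0 AND (1 NOR 0)))
= 1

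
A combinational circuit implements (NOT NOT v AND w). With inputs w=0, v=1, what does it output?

Substituting: (NOT NOT 1 AND 0)
= 0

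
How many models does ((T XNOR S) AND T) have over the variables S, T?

Satisfying assignments: (1,1)
Count: 1 out of 4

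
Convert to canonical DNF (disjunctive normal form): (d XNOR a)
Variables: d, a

(NOT d AND NOT a) OR (d AND a)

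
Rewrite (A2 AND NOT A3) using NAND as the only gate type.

((A2 NAND (A3 NAND A3)) NAND (A2 NAND (A3 NAND A3)))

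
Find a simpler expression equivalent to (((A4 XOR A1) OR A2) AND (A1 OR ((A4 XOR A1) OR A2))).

By absorption (E AND (E OR v) = E):
= ((A4 XOR A1) OR A2)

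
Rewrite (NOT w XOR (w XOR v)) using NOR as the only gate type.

(((((w NOR w) NOR ((((w NOR v) NOR (w NOR v)) NOR ((w NOR v) NOR (w NOR v))) NOR ((((w NOR w) NOR (v NOR v)) NOR ((w NOR w) NOR (v NOR v))) NOR (((w NOR w) NOR (v NOR v)) NOR ((w NOR w) NOR (v NOR v)))))) NOR ((w NOR w) NOR ((((w NOR v) NOR (w NOR v)) NOR ((w NOR v) NOR (w NOR v))) NOR ((((w NOR w) NOR (v NOR v)) NOR ((w NOR w) NOR (v NOR v))) NOR (((w NOR w) NOR (v NOR v)) NOR ((w NOR w) NOR (v NOR v))))))) NOR (((w NOR w) NOR ((((w NOR v) NOR (w NOR v)) NOR ((w NOR v) NOR (w NOR v))) NOR ((((w NOR w) NOR (v NOR v)) NOR ((w NOR w) NOR (v NOR v))) NOR (((w NOR w) NOR (v NOR v)) NOR ((w NOR w) NOR (v NOR v)))))) NOR ((w NOR w) NOR ((((w NOR v) NOR (w NOR v)) NOR ((w NOR v) NOR (w NOR v))) NOR ((((w NOR w) NOR (v NOR v)) NOR ((w NOR w) NOR (v NOR v))) NOR (((w NOR w) NOR (v NOR v)) NOR ((w NOR w) NOR (v NOR v)))))))) NOR (((((w NOR w) NOR (w NOR w)) NOR (((((w NOR v) NOR (w NOR v)) NOR ((w NOR v) NOR (w NOR v))) NOR ((((w NOR w) NOR (v NOR v)) NOR ((w NOR w) NOR (v NOR v))) NOR (((w NOR w) NOR (v NOR v)) NOR ((w NOR w) NOR (v NOR v))))) NOR ((((w NOR v) NOR (w NOR v)) NOR ((w NOR v) NOR (w NOR v))) NOR ((((w NOR w) NOR (v NOR v)) NOR ((w NOR w) NOR (v NOR v))) NOR (((w NOR w) NOR (v NOR v)) NOR ((w NOR w) NOR (v NOR v))))))) NOR (((w NOR w) NOR (w NOR w)) NOR (((((w NOR v) NOR (w NOR v)) NOR ((w NOR v) NOR (w NOR v))) NOR ((((w NOR w) NOR (v NOR v)) NOR ((w NOR w) NOR (v NOR v))) NOR (((w NOR w) NOR (v NOR v)) NOR ((w NOR w) NOR (v NOR v))))) NOR ((((w NOR v) NOR (w NOR v)) NOR ((w NOR v) NOR (w NOR v))) NOR ((((w NOR w) NOR (v NOR v)) NOR ((w NOR w) NOR (v NOR v))) NOR (((w NOR w) NOR (v NOR v)) NOR ((w NOR w) NOR (v NOR v)))))))) NOR ((((w NOR w) NOR (w NOR w)) NOR (((((w NOR v) NOR (w NOR v)) NOR ((w NOR v) NOR (w NOR v))) NOR ((((w NOR w) NOR (v NOR v)) NOR ((w NOR w) NOR (v NOR v))) NOR (((w NOR w) NOR (v NOR v)) NOR ((w NOR w) NOR (v NOR v))))) NOR ((((w NOR v) NOR (w NOR v)) NOR ((w NOR v) NOR (w NOR v))) NOR ((((w NOR w) NOR (v NOR v)) NOR ((w NOR w) NOR (v NOR v))) NOR (((w NOR w) NOR (v NOR v)) NOR ((w NOR w) NOR (v NOR v))))))) NOR (((w NOR w) NOR (w NOR w)) NOR (((((w NOR v) NOR (w NOR v)) NOR ((w NOR v) NOR (w NOR v))) NOR ((((w NOR w) NOR (v NOR v)) NOR ((w NOR w) NOR (v NOR v))) NOR (((w NOR w) NOR (v NOR v)) NOR ((w NOR w) NOR (v NOR v))))) NOR ((((w NOR v) NOR (w NOR v)) NOR ((w NOR v) NOR (w NOR v))) NOR ((((w NOR w) NOR (v NOR v)) NOR ((w NOR w) NOR (v NOR v))) NOR (((w NOR w) NOR (v NOR v)) NOR ((w NOR w) NOR (v NOR v))))))))))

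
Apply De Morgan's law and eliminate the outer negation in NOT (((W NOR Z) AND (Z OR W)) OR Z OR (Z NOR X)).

NOT ((W NOR Z) AND (Z OR W)) AND NOT Z AND NOT (Z NOR X)
De Morgan's: NOT(OR of terms) = AND of negations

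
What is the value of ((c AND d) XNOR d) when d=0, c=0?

Substituting: ((0 AND 0) XNOR 0)
= 1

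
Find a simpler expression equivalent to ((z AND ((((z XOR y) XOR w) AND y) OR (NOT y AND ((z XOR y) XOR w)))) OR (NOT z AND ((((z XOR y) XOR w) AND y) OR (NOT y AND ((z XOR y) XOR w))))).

By distribution ((E AND v) OR (E AND NOT v) = E) then distribution ((E AND v) OR (E AND NOT v) = E):
= ((z XOR y) XOR w)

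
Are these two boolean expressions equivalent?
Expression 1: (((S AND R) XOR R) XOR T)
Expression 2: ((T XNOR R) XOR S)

No. Counterexample: with R=0, T=0, S=0, Expression 1 = 0 but Expression 2 = 1.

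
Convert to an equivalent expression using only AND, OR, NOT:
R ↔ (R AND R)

(R AND (R AND R)) OR (NOT R AND NOT (R AND R))
(Biconditional = both true or both false)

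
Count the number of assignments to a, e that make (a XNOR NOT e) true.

Satisfying assignments: (0,1), (1,0)
Count: 2 out of 4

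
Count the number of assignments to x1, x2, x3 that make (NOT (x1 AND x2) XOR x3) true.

Satisfying assignments: (0,0,0), (0,1,0), (1,0,0), (1,1,1)
Count: 4 out of 8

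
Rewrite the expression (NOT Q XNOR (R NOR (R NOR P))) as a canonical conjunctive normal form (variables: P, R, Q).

(P OR R OR Q) AND (P OR NOT R OR Q) AND (NOT P OR R OR NOT Q) AND (NOT P OR NOT R OR Q)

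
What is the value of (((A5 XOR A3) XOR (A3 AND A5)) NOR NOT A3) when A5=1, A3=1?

Substituting: (((1 XOR 1) XOR (1 AND 1)) NOR NOT 1)
= 0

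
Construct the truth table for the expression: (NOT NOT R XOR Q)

Q | R | Output
--------------
0 | 0 | 0
0 | 1 | 1
1 | 0 | 1
1 | 1 | 0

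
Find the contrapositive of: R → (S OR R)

Contrapositive: NOT (S OR R) → NOT R
Note: A statement and its contrapositive are logically equivalent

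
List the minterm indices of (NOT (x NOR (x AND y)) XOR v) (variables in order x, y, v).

Σm(1, 3, 4, 6) = (NOT x AND NOT y AND v) OR (NOT x AND y AND v) OR (x AND NOT y AND NOT v) OR (x AND y AND NOT v)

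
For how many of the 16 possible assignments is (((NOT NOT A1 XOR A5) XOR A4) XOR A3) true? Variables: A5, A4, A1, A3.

Satisfying assignments: (0,0,0,1), (0,0,1,0), (0,1,0,0), (0,1,1,1), (1,0,0,0), (1,0,1,1), (1,1,0,1), (1,1,1,0)
Count: 8 out of 16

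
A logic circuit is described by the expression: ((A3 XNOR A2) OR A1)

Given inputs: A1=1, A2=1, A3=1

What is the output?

Substituting: ((1 XNOR 1) OR 1)
= 1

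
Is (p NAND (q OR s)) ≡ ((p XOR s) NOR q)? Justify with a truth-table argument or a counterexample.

No. Counterexample: with p=0, q=0, s=1, Expression 1 = 1 but Expression 2 = 0.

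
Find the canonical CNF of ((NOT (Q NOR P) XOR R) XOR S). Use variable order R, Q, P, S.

(R OR Q OR P OR S) AND (R OR Q OR NOT P OR NOT S) AND (R OR NOT Q OR P OR NOT S) AND (R OR NOT Q OR NOT P OR NOT S) AND (NOT R OR Q OR P OR NOT S) AND (NOT R OR Q OR NOT P OR S) AND (NOT R OR NOT Q OR P OR S) AND (NOT R OR NOT Q OR NOT P OR S)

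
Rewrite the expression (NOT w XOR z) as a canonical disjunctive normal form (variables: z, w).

(NOT z AND NOT w) OR (z AND w)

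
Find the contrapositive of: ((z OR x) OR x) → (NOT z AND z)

Contrapositive: NOT (NOT z AND z) → NOT ((z OR x) OR x)
Note: A statement and its contrapositive are logically equivalent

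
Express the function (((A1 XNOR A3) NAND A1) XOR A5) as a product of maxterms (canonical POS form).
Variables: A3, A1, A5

ΠM(1, 3, 5, 6) = (A3 OR A1 OR NOT A5) AND (A3 OR NOT A1 OR NOT A5) AND (NOT A3 OR A1 OR NOT A5) AND (NOT A3 OR NOT A1 OR A5)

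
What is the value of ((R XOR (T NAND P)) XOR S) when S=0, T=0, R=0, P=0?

Substituting: ((0 XOR (0 NAND 0)) XOR 0)
= 1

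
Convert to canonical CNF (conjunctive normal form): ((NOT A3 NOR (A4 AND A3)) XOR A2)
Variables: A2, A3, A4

(A2 OR A3 OR A4) AND (A2 OR A3 OR NOT A4) AND (A2 OR NOT A3 OR NOT A4) AND (NOT A2 OR NOT A3 OR A4)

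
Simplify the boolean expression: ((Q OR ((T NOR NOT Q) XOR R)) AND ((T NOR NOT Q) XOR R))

By absorption (E AND (E OR v) = E):
= ((T NOR NOT Q) XOR R)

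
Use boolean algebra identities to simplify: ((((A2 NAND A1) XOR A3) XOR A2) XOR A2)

By XOR self-cancellation ((E XOR v) XOR v = E):
= ((A2 NAND A1) XOR A3)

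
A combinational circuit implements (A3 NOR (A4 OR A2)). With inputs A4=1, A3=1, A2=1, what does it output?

Substituting: (1 NOR (1 OR 1))
= 0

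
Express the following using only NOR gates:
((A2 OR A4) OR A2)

((((A2 NOR A4) NOR (A2 NOR A4)) NOR A2) NOR (((A2 NOR A4) NOR (A2 NOR A4)) NOR A2))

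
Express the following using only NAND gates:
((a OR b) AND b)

((((a NAND a) NAND (b NAND b)) NAND b) NAND (((a NAND a) NAND (b NAND b)) NAND b))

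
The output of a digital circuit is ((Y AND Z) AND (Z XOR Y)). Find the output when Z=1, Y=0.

Substituting: ((0 AND 1) AND (1 XOR 0))
= 0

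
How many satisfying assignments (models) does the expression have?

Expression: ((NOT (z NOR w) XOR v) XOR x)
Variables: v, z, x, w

Satisfying assignments: (0,0,0,1), (0,0,1,0), (0,1,0,0), (0,1,0,1), (1,0,0,0), (1,0,1,1), (1,1,1,0), (1,1,1,1)
Count: 8 out of 16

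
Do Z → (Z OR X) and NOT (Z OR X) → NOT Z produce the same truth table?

Yes, Contrapositive is always equivalent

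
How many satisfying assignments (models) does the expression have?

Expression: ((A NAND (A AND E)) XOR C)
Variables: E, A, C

Satisfying assignments: (0,0,0), (0,1,0), (1,0,0), (1,1,1)
Count: 4 out of 8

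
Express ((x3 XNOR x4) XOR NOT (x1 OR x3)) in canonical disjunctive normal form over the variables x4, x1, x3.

(NOT x4 AND x1 AND NOT x3) OR (x4 AND NOT x1 AND NOT x3) OR (x4 AND NOT x1 AND x3) OR (x4 AND x1 AND x3)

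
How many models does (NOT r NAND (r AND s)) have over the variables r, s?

Satisfying assignments: (0,0), (0,1), (1,0), (1,1)
Count: 4 out of 4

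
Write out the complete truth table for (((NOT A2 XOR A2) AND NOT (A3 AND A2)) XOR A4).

A4 | A3 | A2 | Output
---------------------
0 | 0 | 0 | 1
0 | 0 | 1 | 1
0 | 1 | 0 | 1
0 | 1 | 1 | 0
1 | 0 | 0 | 0
1 | 0 | 1 | 0
1 | 1 | 0 | 0
1 | 1 | 1 | 1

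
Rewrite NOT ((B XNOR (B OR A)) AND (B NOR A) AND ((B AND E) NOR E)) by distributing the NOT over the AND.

NOT (B XNOR (B OR A)) OR NOT (B NOR A) OR NOT ((B AND E) NOR E)
De Morgan's: NOT(AND of terms) = OR of negations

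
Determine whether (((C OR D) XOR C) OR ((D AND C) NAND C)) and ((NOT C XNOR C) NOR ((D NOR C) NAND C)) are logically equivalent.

No. Counterexample: with D=0, C=0, Expression 1 = 1 but Expression 2 = 0.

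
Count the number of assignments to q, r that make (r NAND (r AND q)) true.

Satisfying assignments: (0,0), (0,1), (1,0)
Count: 3 out of 4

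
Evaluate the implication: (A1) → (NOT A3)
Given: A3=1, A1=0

Antecedent (A1) = 0; consequent (NOT A3) = 0.
0 → 0 = 1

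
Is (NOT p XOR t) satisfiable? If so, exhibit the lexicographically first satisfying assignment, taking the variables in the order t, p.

t=0, p=0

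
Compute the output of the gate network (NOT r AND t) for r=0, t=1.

Substituting: (NOT 0 AND 1)
= 1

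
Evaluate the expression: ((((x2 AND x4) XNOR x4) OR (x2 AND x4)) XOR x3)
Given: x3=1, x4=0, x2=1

Substituting: ((((1 AND 0) XNOR 0) OR (1 AND 0)) XOR 1)
= 0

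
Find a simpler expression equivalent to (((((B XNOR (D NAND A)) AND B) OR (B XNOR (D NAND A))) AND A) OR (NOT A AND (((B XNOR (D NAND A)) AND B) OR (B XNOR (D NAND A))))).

By distribution ((E AND v) OR (E AND NOT v) = E) then absorption (E OR (E AND v) = E):
= (B XNOR (D NAND A))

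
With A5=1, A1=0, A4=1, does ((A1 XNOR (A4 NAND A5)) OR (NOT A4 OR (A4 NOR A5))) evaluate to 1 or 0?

Substituting: ((0 XNOR (1 NAND 1)) OR (NOT 1 OR (1 NOR 1)))
= 1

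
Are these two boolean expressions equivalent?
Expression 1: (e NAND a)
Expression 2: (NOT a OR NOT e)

Yes, they are equivalent — the two output columns agree on all 4 assignments:
a | e | Expression 1 | Expression 2
-----------------------------------
0 | 0 | 1 | 1
0 | 1 | 1 | 1
1 | 0 | 1 | 1
1 | 1 | 0 | 0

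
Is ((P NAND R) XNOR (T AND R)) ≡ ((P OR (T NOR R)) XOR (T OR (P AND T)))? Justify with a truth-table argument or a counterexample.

No. Counterexample: with R=0, T=0, P=0, Expression 1 = 0 but Expression 2 = 1.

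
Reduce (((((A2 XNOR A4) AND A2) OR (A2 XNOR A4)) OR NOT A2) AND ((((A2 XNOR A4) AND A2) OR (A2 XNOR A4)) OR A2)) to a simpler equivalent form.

By distribution ((E OR v) AND (E OR NOT v) = E) then absorption (E OR (E AND v) = E):
= (A2 XNOR A4)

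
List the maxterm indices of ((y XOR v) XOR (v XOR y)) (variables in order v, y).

ΠM(0, 1, 2, 3) = (v OR y) AND (v OR NOT y) AND (NOT v OR y) AND (NOT v OR NOT y)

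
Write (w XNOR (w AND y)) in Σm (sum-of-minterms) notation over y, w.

Σm(0, 2, 3) = (NOT y AND NOT w) OR (y AND NOT w) OR (y AND w)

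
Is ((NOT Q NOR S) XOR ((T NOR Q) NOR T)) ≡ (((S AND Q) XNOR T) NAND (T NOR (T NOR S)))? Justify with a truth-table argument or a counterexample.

No. Counterexample: with T=0, Q=0, S=0, Expression 1 = 0 but Expression 2 = 1.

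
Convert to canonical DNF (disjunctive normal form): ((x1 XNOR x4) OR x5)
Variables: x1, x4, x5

(NOT x1 AND NOT x4 AND NOT x5) OR (NOT x1 AND NOT x4 AND x5) OR (NOT x1 AND x4 AND x5) OR (x1 AND NOT x4 AND x5) OR (x1 AND x4 AND NOT x5) OR (x1 AND x4 AND x5)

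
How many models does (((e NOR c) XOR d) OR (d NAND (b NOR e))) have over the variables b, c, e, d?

Satisfying assignments: (0,0,0,0), (0,0,1,0), (0,0,1,1), (0,1,0,0), (0,1,0,1), (0,1,1,0), (0,1,1,1), (1,0,0,0), (1,0,0,1), (1,0,1,0), (1,0,1,1), (1,1,0,0), (1,1,0,1), (1,1,1,0), (1,1,1,1)
Count: 15 out of 16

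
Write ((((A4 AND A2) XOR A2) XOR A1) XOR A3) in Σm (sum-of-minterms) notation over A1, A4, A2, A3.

Σm(1, 2, 5, 7, 8, 11, 12, 14) = (NOT A1 AND NOT A4 AND NOT A2 AND A3) OR (NOT A1 AND NOT A4 AND A2 AND NOT A3) OR (NOT A1 AND A4 AND NOT A2 AND A3) OR (NOT A1 AND A4 AND A2 AND A3) OR (A1 AND NOT A4 AND NOT A2 AND NOT A3) OR (A1 AND NOT A4 AND A2 AND A3) OR (A1 AND A4 AND NOT A2 AND NOT A3) OR (A1 AND A4 AND A2 AND NOT A3)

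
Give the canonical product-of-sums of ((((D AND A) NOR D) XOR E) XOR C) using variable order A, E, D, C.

ΠM(1, 2, 4, 7, 9, 10, 12, 15) = (A OR E OR D OR NOT C) AND (A OR E OR NOT D OR C) AND (A OR NOT E OR D OR C) AND (A OR NOT E OR NOT D OR NOT C) AND (NOT A OR E OR D OR NOT C) AND (NOT A OR E OR NOT D OR C) AND (NOT A OR NOT E OR D OR C) AND (NOT A OR NOT E OR NOT D OR NOT C)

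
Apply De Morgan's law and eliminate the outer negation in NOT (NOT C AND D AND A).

C OR NOT D OR NOT A
De Morgan's: NOT(AND of terms) = OR of negations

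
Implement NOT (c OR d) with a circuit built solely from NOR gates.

(((c NOR d) NOR (c NOR d)) NOR ((c NOR d) NOR (c NOR d)))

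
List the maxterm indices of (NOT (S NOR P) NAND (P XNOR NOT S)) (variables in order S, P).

ΠM(1, 2) = (S OR NOT P) AND (NOT S OR P)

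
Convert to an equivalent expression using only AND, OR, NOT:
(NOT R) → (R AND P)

R OR (R AND P)
(Implication elimination: A → B = NOT A OR B)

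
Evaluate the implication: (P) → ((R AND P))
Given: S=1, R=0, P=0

Antecedent (P) = 0; consequent ((R AND P)) = 0.
0 → 0 = 1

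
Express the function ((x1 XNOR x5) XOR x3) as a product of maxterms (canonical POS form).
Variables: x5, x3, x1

ΠM(1, 2, 4, 7) = (x5 OR x3 OR NOT x1) AND (x5 OR NOT x3 OR x1) AND (NOT x5 OR x3 OR x1) AND (NOT x5 OR NOT x3 OR NOT x1)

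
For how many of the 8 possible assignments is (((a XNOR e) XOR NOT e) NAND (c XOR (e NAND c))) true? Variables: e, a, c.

Satisfying assignments: (0,0,0), (0,0,1), (0,1,1), (1,0,0), (1,0,1)
Count: 5 out of 8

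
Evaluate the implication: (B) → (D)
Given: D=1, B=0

Antecedent (B) = 0; consequent (D) = 1.
0 → 1 = 1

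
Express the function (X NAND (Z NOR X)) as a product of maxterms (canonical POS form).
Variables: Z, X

ΠM() = TRUE (no maxterms)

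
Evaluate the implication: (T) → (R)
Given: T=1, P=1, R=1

Antecedent (T) = 1; consequent (R) = 1.
1 → 1 = 1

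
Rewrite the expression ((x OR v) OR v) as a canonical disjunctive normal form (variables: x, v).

(NOT x AND v) OR (x AND NOT v) OR (x AND v)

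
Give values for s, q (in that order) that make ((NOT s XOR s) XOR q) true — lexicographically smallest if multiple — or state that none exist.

s=0, q=0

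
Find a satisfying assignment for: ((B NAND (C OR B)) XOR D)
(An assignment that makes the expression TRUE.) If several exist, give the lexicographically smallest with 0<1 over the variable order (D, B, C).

D=0, B=0, C=0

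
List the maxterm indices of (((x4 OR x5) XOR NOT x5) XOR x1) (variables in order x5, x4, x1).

ΠM(1, 2, 5, 7) = (x5 OR x4 OR NOT x1) AND (x5 OR NOT x4 OR x1) AND (NOT x5 OR x4 OR NOT x1) AND (NOT x5 OR NOT x4 OR NOT x1)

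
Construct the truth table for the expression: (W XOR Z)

W | Z | Output
--------------
0 | 0 | 0
0 | 1 | 1
1 | 0 | 1
1 | 1 | 0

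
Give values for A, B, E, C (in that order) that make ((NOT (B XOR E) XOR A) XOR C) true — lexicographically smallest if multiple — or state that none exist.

A=0, B=0, E=0, C=0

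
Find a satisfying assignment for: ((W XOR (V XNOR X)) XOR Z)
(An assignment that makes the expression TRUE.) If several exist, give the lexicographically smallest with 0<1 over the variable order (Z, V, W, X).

Z=0, V=0, W=0, X=0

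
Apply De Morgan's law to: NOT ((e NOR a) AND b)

NOT (e NOR a) OR NOT b
De Morgan's: NOT(AND of terms) = OR of negations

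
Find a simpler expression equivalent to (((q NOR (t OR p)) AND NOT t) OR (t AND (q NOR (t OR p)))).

By distribution ((E AND v) OR (E AND NOT v) = E):
= (q NOR (t OR p))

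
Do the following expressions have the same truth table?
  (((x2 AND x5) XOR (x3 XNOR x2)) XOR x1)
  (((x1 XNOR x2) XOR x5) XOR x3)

No. Counterexample: with x1=0, x5=1, x2=0, x3=0, Expression 1 = 1 but Expression 2 = 0.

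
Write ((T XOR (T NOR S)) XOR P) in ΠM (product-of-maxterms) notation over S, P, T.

ΠM(2, 3, 4, 7) = (S OR NOT P OR T) AND (S OR NOT P OR NOT T) AND (NOT S OR P OR T) AND (NOT S OR NOT P OR NOT T)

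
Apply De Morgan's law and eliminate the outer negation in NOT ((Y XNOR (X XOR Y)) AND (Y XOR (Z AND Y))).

NOT (Y XNOR (X XOR Y)) OR NOT (Y XOR (Z AND Y))
De Morgan's: NOT(AND of terms) = OR of negations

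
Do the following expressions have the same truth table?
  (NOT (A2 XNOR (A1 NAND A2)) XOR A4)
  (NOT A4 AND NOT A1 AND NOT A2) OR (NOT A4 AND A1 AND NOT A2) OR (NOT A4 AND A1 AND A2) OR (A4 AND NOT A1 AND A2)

Yes, they are equivalent — the two output columns agree on all 8 assignments:
A4 | A1 | A2 | Expression 1 | Expression 2
------------------------------------------
0 | 0 | 0 | 1 | 1
0 | 0 | 1 | 0 | 0
0 | 1 | 0 | 1 | 1
0 | 1 | 1 | 1 | 1
1 | 0 | 0 | 0 | 0
1 | 0 | 1 | 1 | 1
1 | 1 | 0 | 0 | 0
1 | 1 | 1 | 0 | 0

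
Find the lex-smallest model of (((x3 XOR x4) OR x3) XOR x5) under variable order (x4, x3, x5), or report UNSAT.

x4=0, x3=0, x5=1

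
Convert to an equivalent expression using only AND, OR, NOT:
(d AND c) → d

NOT (d AND c) OR d
(Implication elimination: A → B = NOT A OR B)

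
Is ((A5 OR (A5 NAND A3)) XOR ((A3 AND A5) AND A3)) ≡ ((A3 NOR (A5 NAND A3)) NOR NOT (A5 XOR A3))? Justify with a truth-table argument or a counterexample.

No. Counterexample: with A5=0, A3=0, Expression 1 = 1 but Expression 2 = 0.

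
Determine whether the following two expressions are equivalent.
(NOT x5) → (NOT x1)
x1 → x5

Yes, Contrapositive is always equivalent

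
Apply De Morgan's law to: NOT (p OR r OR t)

NOT p AND NOT r AND NOT t
De Morgan's: NOT(OR of terms) = AND of negations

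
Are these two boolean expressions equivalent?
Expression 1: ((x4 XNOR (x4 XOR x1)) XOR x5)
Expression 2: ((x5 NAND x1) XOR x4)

No. Counterexample: with x4=0, x1=0, x5=1, Expression 1 = 0 but Expression 2 = 1.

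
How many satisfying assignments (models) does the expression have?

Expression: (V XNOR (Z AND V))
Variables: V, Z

Satisfying assignments: (0,0), (0,1), (1,1)
Count: 3 out of 4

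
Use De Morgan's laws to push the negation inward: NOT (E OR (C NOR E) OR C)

NOT E AND NOT (C NOR E) AND NOT C
De Morgan's: NOT(OR of terms) = AND of negations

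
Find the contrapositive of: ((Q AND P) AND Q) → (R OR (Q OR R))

Contrapositive: NOT (R OR (Q OR R)) → NOT ((Q AND P) AND Q)
Note: A statement and its contrapositive are logically equivalent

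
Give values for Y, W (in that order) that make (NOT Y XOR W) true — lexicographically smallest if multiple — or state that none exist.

Y=0, W=0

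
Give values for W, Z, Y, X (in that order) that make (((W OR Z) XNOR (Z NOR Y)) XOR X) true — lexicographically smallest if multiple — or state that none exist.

W=0, Z=0, Y=0, X=1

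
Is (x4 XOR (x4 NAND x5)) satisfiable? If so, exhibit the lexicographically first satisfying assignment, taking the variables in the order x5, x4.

x5=0, x4=0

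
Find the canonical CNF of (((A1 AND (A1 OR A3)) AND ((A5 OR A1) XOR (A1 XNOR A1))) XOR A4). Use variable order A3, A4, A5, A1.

(A3 OR A4 OR A5 OR A1) AND (A3 OR A4 OR A5 OR NOT A1) AND (A3 OR A4 OR NOT A5 OR A1) AND (A3 OR A4 OR NOT A5 OR NOT A1) AND (NOT A3 OR A4 OR A5 OR A1) AND (NOT A3 OR A4 OR A5 OR NOT A1) AND (NOT A3 OR A4 OR NOT A5 OR A1) AND (NOT A3 OR A4 OR NOT A5 OR NOT A1)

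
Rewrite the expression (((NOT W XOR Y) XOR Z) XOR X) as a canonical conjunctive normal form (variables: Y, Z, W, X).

(Y OR Z OR W OR NOT X) AND (Y OR Z OR NOT W OR X) AND (Y OR NOT Z OR W OR X) AND (Y OR NOT Z OR NOT W OR NOT X) AND (NOT Y OR Z OR W OR X) AND (NOT Y OR Z OR NOT W OR NOT X) AND (NOT Y OR NOT Z OR W OR NOT X) AND (NOT Y OR NOT Z OR NOT W OR X)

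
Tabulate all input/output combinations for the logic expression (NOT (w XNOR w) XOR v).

w | v | Output
--------------
0 | 0 | 0
0 | 1 | 1
1 | 0 | 0
1 | 1 | 1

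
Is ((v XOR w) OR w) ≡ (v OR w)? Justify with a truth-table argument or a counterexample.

Yes, they are equivalent — the two output columns agree on all 4 assignments:
v | w | Expression 1 | Expression 2
-----------------------------------
0 | 0 | 0 | 0
0 | 1 | 1 | 1
1 | 0 | 1 | 1
1 | 1 | 1 | 1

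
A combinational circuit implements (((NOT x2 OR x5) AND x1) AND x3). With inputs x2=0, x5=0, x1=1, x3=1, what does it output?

Substituting: (((NOT 0 OR 0) AND 1) AND 1)
= 1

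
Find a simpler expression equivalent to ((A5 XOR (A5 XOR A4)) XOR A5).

By XOR self-cancellation ((E XOR v) XOR v = E):
= (A5 XOR A4)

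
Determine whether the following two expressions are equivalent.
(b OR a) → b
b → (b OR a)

No, Converse is not equivalent to original (counterexample: b=0, a=1)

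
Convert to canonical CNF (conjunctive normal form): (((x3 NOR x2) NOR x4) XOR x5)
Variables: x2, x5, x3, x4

(x2 OR x5 OR x3 OR x4) AND (x2 OR x5 OR x3 OR NOT x4) AND (x2 OR x5 OR NOT x3 OR NOT x4) AND (x2 OR NOT x5 OR NOT x3 OR x4) AND (NOT x2 OR x5 OR x3 OR NOT x4) AND (NOT x2 OR x5 OR NOT x3 OR NOT x4) AND (NOT x2 OR NOT x5 OR x3 OR x4) AND (NOT x2 OR NOT x5 OR NOT x3 OR x4)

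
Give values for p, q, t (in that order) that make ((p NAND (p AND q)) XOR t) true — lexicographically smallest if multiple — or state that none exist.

p=0, q=0, t=0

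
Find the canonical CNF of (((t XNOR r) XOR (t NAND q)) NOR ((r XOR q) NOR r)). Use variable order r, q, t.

(r OR q OR t) AND (r OR q OR NOT t) AND (NOT r OR q OR t) AND (NOT r OR NOT q OR t) AND (NOT r OR NOT q OR NOT t)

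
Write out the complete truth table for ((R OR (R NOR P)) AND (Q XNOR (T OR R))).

P | Q | T | R | Output
----------------------
0 | 0 | 0 | 0 | 1
0 | 0 | 0 | 1 | 0
0 | 0 | 1 | 0 | 0
0 | 0 | 1 | 1 | 0
0 | 1 | 0 | 0 | 0
0 | 1 | 0 | 1 | 1
0 | 1 | 1 | 0 | 1
0 | 1 | 1 | 1 | 1
1 | 0 | 0 | 0 | 0
1 | 0 | 0 | 1 | 0
1 | 0 | 1 | 0 | 0
1 | 0 | 1 | 1 | 0
1 | 1 | 0 | 0 | 0
1 | 1 | 0 | 1 | 1
1 | 1 | 1 | 0 | 0
1 | 1 | 1 | 1 | 1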